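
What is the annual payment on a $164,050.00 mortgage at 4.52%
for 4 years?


Formula: PMT = PV * r / (1 - (1+r)^(-n))
Denominator: 1 - (1 + 0.0452)^(-4) = 0.16208
Numerator: $164,050.00 * 0.0452 = 7415.06
PMT = 7415.06 / 0.16208 = $45,749.30

$45,749.30


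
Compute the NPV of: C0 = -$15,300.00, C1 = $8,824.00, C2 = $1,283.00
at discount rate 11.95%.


Formula: NPV = C0 + C1/(1+r) + C2/(1+r)^2
Discount C1: $8,824.00 / (1 + 0.1195) = $7,882.09
Discount C2: $1,283.00 / (1 + 0.1195)^2 = $1,023.71
NPV = -$15,300.00 + $7,882.09 + $1,023.71 = -$6,394.20

-$6,394.20


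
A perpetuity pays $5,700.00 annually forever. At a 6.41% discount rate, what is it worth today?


Formula: PV = C / r
Substituting: PV = $5,700.00 / 0.0641
PV = $88,923.56

$88,923.56


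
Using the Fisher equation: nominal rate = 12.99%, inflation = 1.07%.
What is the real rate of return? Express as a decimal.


Formula: (1 + r_real) = (1 + r_nom) / (1 + inflation)
Substituting: (1 + r_real) = 1.1299 / 1.0107
(1 + r_real) = 1.117938
r_real = 1.117938 - 1 = 0.117938

0.117938


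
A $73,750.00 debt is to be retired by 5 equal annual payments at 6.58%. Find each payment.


Formula: PMT = PV * r / (1 - (1+r)^(-n))
Denominator: 1 - (1 + 0.0658)^(-5) = 0.272854
Numerator: $73,750.00 * 0.0658 = 4852.75
PMT = 4852.75 / 0.272854 = $17,785.13

$17,785.13


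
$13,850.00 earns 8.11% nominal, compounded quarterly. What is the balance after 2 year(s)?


Formula: FV = P * (1 + r/m)^(m*t)
Period rate: r/m = 0.0811 / 4 = 0.020275
Total periods: m*t = 4 * 2 = 8
Growth factor: (1 + 0.020275)^8 = 1.174189
FV = $13,850.00 * 1.174189 = $16,262.52

$16,262.52


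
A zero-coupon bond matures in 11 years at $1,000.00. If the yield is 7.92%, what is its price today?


Formula: Price = FV / (1 + r)^n
Substituting: Price = $1,000.00 / (1 + 0.0792)^11
Discount factor: (1.0792)^11 = 2.312711
Price = $1,000.00 / 2.312711 = $432.39

$432.39


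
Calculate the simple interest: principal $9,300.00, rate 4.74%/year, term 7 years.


Formula: I = P * r * t
Substituting: I = $9,300.00 * 0.0474 * 7
Step: I = $9,300.00 * 0.3318
I = $3,085.74

$3,085.74


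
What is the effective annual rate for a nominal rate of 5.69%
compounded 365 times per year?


Formula: EAR = (1 + r/m)^m - 1
Period rate: r/m = 0.0569 / 365 = 0.000156
Compounding: (1 + 0.000156)^365 = 1.058545
EAR = 1.058545 - 1 = 0.058545

0.058545


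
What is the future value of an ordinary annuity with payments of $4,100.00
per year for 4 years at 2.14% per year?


Formula: FV = PMT * ((1+r)^n - 1) / r
Growth factor: (1 + 0.0214)^4 = 1.088387
Numerator: 1.088387 - 1 = 0.088387
FV = $4,100.00 * 0.088387 / 0.0214 = $16,933.99

$16,933.99


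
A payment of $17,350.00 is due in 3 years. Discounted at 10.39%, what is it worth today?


Formula: PV = FV / (1 + r)^n
Substituting: PV = $17,350.00 / (1 + 0.1039)^3
Discount factor: (1.1039)^3 = 1.345207
PV = $17,350.00 / 1.345207 = $12,897.64

$12,897.64


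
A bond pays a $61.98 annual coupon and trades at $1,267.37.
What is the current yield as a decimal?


Formula: Current yield = annual coupon / price
Substituting: CY = $61.98 / $1,267.37
CY = 0.048904

0.048904


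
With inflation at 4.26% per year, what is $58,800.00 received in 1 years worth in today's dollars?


Formula: Real value = nominal / (1 + inflation)^years
Price level: (1 + 0.0426)^1 = 1.0426
Real value = $58,800.00 / 1.0426 = $56,397.47

$56,397.47


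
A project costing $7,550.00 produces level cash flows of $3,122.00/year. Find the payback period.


Formula: Payback = investment / annual cash flow
Substituting: Payback = $7,550.00 / $3,122.00
Payback = 2.4183 years

2.4183 years


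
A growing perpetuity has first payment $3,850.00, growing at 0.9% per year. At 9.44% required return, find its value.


Formula: PV = C / (r - g)
Spread: r - g = 0.0944 - 0.009 = 0.0854
Substituting: PV = $3,850.00 / 0.0854
PV = $45,081.97

$45,081.97


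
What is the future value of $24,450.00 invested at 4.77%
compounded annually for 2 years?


Formula: FV = P * (1 + r)^n
Substituting: FV = $24,450.00 * (1 + 0.0477)^2
Growth factor: (1.0477)^2 = 1.097675
FV = $24,450.00 * 1.097675 = $26,838.16

$26,838.16


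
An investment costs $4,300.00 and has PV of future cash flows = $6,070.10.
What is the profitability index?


Formula: PI = PV(cash flows) / initial investment
Substituting: PI = $6,070.10 / $4,300.00
PI = 1.4117

1.4117


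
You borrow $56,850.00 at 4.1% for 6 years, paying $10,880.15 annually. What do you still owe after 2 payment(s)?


Formula: Balance = PV*(1+r)^k - PMT*((1+r)^k - 1)/r
Growth: (1 + 0.041)^2 = 1.083681
Accumulated factor: ((1+r)^k - 1)/r = 2.041
Balance = $56,850.00 * 1.083681 - $10,880.15 * 2.041
Balance = $39,400.88

$39,400.88


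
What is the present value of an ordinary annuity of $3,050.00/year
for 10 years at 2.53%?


Formula: PV = PMT * (1 - (1+r)^(-n)) / r
Discount factor: (1 + 0.0253)^(-10) = 0.778916
Bracket: 1 - 0.778916 = 0.221084
PV = $3,050.00 * 0.221084 / 0.0253 = $26,652.46

$26,652.46


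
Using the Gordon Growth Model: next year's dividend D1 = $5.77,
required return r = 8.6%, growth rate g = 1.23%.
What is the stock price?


Formula: P = D1 / (r - g)
Spread: r - g = 0.086 - 0.0123 = 0.0737
Substituting: P = $5.77 / 0.0737
P = $78.29

$78.29


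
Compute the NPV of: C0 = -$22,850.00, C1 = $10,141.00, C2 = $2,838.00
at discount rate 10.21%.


Formula: NPV = C0 + C1/(1+r) + C2/(1+r)^2
Discount C1: $10,141.00 / (1 + 0.1021) = $9,201.52
Discount C2: $2,838.00 / (1 + 0.1021)^2 = $2,336.52
NPV = -$22,850.00 + $9,201.52 + $2,336.52 = -$11,311.95

-$11,311.95


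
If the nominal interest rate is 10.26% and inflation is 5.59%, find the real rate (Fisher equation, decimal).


Formula: (1 + r_real) = (1 + r_nom) / (1 + inflation)
Substituting: (1 + r_real) = 1.1026 / 1.0559
(1 + r_real) = 1.044228
r_real = 1.044228 - 1 = 0.044228

0.044228


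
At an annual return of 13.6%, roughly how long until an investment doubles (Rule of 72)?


Formula: Years ≈ 72 / r
Substituting: Years ≈ 72 / 13.6
Years ≈ 5.3

5.3 years


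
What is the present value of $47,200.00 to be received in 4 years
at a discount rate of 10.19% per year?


Formula: PV = FV / (1 + r)^n
Substituting: PV = $47,200.00 / (1 + 0.1019)^4
Discount factor: (1.1019)^4 = 1.474242
PV = $47,200.00 / 1.474242 = $32,016.46

$32,016.46


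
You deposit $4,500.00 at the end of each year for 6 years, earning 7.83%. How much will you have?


Formula: FV = PMT * ((1+r)^n - 1) / r
Growth factor: (1 + 0.0783)^6 = 1.571946
Numerator: 1.571946 - 1 = 0.571946
FV = $4,500.00 * 0.571946 / 0.0783 = $32,870.46

$32,870.46


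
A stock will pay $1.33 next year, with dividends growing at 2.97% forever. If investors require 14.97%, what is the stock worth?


Formula: P = D1 / (r - g)
Spread: r - g = 0.1497 - 0.0297 = 0.12
Substituting: P = $1.33 / 0.12
P = $11.08

$11.08


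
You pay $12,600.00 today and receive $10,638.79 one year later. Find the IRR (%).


Formula: IRR = C1/C0 - 1
Substituting: IRR = $10,638.79 / $12,600.00 - 1
Ratio: 0.844348 - 1 = -0.155652
IRR = -15.5652%

-15.5652%


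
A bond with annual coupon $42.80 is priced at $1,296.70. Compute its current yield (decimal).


Formula: Current yield = annual coupon / price
Substituting: CY = $42.80 / $1,296.70
CY = 0.033007

0.033007


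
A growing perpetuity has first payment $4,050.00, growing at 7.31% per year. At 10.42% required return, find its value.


Formula: PV = C / (r - g)
Spread: r - g = 0.1042 - 0.0731 = 0.0311
Substituting: PV = $4,050.00 / 0.0311
PV = $130,225.08

$130,225.08


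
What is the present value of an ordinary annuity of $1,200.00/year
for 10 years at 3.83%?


Formula: PV = PMT * (1 - (1+r)^(-n)) / r
Discount factor: (1 + 0.0383)^(-10) = 0.686707
Bracket: 1 - 0.686707 = 0.313293
PV = $1,200.00 * 0.313293 / 0.0383 = $9,815.97

$9,815.97


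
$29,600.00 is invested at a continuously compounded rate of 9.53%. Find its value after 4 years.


Formula: FV = P * e^(r*t)
Exponent: r*t = 0.0953 * 4 = 0.3812
e^(0.3812) = 1.46404
FV = $29,600.00 * 1.46404 = $43,335.60

$43,335.60


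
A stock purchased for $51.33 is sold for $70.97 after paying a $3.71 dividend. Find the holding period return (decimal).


Formula: HPR = (P1 - P0 + D) / P0
Gain: $70.97 - $51.33 + $3.71 = $23.35
HPR = $23.35 / $51.33 = 0.4549

0.4549


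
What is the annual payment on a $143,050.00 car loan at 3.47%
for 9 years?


Formula: PMT = PV * r / (1 - (1+r)^(-n))
Denominator: 1 - (1 + 0.0347)^(-9) = 0.264352
Numerator: $143,050.00 * 0.0347 = 4963.835
PMT = 4963.835 / 0.264352 = $18,777.36

$18,777.36


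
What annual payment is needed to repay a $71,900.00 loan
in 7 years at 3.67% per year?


Formula: PMT = PV * r / (1 - (1+r)^(-n))
Denominator: 1 - (1 + 0.0367)^(-7) = 0.222987
Numerator: $71,900.00 * 0.0367 = 2638.73
PMT = 2638.73 / 0.222987 = $11,833.56

$11,833.56


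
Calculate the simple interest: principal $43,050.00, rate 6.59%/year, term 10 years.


Formula: I = P * r * t
Substituting: I = $43,050.00 * 0.0659 * 10
Step: I = $43,050.00 * 0.659
I = $28,369.95

$28,369.95


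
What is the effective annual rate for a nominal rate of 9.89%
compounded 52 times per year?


Formula: EAR = (1 + r/m)^m - 1
Period rate: r/m = 0.0989 / 52 = 0.001902
Compounding: (1 + 0.001902)^52 = 1.103852
EAR = 1.103852 - 1 = 0.103852

0.103852


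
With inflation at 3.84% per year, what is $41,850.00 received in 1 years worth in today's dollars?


Formula: Real value = nominal / (1 + inflation)^years
Price level: (1 + 0.0384)^1 = 1.0384
Real value = $41,850.00 / 1.0384 = $40,302.39

$40,302.39


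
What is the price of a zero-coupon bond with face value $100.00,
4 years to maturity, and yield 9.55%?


Formula: Price = FV / (1 + r)^n
Substituting: Price = $100.00 / (1 + 0.0955)^4
Discount factor: (1.0955)^4 = 1.440289
Price = $100.00 / 1.440289 = $69.43

$69.43


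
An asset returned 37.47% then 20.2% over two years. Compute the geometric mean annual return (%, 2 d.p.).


Formula: Geometric mean = ((1+r1)*(1+r2))^(1/2) - 1
Product: (1 + 0.3747) * (1 + 0.202) = 1.3747 * 1.202 = 1.652389
Square root: 1.652389^0.5 = 1.285453
Geometric mean = 1.285453 - 1 = 0.285453
As percentage: 28.55%

28.55%


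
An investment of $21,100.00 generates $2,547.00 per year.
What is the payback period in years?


Formula: Payback = investment / annual cash flow
Substituting: Payback = $21,100.00 / $2,547.00
Payback = 8.2843 years

8.2843 years


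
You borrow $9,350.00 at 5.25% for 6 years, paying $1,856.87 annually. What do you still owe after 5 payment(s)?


Formula: Balance = PV*(1+r)^k - PMT*((1+r)^k - 1)/r
Growth: (1 + 0.0525)^5 = 1.291548
Accumulated factor: ((1+r)^k - 1)/r = 5.553294
Balance = $9,350.00 * 1.291548 - $1,856.87 * 5.553294
Balance = $1,764.23

$1,764.23


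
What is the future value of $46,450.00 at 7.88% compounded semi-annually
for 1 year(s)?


Formula: FV = P * (1 + r/m)^(m*t)
Period rate: r/m = 0.0788 / 2 = 0.0394
Total periods: m*t = 2 * 1 = 2
Growth factor: (1 + 0.0394)^2 = 1.080352
FV = $46,450.00 * 1.080352 = $50,182.37

$50,182.37


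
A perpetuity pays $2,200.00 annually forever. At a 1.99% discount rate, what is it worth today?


Formula: PV = C / r
Substituting: PV = $2,200.00 / 0.0199
PV = $110,552.76

$110,552.76


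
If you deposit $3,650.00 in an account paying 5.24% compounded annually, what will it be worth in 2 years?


Formula: FV = P * (1 + r)^n
Substituting: FV = $3,650.00 * (1 + 0.0524)^2
Growth factor: (1.0524)^2 = 1.107546
FV = $3,650.00 * 1.107546 = $4,042.54

$4,042.54


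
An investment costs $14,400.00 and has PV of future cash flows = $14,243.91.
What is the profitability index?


Formula: PI = PV(cash flows) / initial investment
Substituting: PI = $14,243.91 / $14,400.00
PI = 0.9892

0.9892


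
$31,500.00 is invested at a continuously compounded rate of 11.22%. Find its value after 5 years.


Formula: FV = P * e^(r*t)
Exponent: r*t = 0.1122 * 5 = 0.561
e^(0.561) = 1.752424
FV = $31,500.00 * 1.752424 = $55,201.36

$55,201.36


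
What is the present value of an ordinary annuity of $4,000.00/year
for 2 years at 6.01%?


Formula: PV = PMT * (1 - (1+r)^(-n)) / r
Discount factor: (1 + 0.0601)^(-2) = 0.889829
Bracket: 1 - 0.889829 = 0.110171
PV = $4,000.00 * 0.110171 / 0.0601 = $7,332.54

$7,332.54


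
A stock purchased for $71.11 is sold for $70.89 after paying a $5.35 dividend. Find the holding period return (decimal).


Formula: HPR = (P1 - P0 + D) / P0
Gain: $70.89 - $71.11 + $5.35 = $5.13
HPR = $5.13 / $71.11 = 0.0721

0.0721


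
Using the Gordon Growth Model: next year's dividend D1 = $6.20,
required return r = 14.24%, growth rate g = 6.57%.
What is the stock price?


Formula: P = D1 / (r - g)
Spread: r - g = 0.1424 - 0.0657 = 0.0767
Substituting: P = $6.20 / 0.0767
P = $80.83

$80.83


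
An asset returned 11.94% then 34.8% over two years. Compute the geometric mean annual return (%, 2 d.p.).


Formula: Geometric mean = ((1+r1)*(1+r2))^(1/2) - 1
Product: (1 + 0.1194) * (1 + 0.348) = 1.1194 * 1.348 = 1.508951
Square root: 1.508951^0.5 = 1.228394
Geometric mean = 1.228394 - 1 = 0.228394
As percentage: 22.84%

22.84%


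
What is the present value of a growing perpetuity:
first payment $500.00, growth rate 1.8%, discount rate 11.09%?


Formula: PV = C / (r - g)
Spread: r - g = 0.1109 - 0.018 = 0.0929
Substituting: PV = $500.00 / 0.0929
PV = $5,382.13

$5,382.13


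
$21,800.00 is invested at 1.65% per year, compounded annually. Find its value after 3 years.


Formula: FV = P * (1 + r)^n
Substituting: FV = $21,800.00 * (1 + 0.0165)^3
Growth factor: (1.0165)^3 = 1.050321
FV = $21,800.00 * 1.050321 = $22,897.00

$22,897.00


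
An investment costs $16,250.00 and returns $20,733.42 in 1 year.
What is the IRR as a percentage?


Formula: IRR = C1/C0 - 1
Substituting: IRR = $20,733.42 / $16,250.00 - 1
Ratio: 1.275903 - 1 = 0.275903
IRR = 27.5903%

27.5903%


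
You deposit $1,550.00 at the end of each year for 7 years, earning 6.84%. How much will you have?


Formula: FV = PMT * ((1+r)^n - 1) / r
Growth factor: (1 + 0.0684)^7 = 1.589049
Numerator: 1.589049 - 1 = 0.589049
FV = $1,550.00 * 0.589049 / 0.0684 = $13,348.32

$13,348.32


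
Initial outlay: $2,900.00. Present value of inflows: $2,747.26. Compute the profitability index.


Formula: PI = PV(cash flows) / initial investment
Substituting: PI = $2,747.26 / $2,900.00
PI = 0.9473

0.9473


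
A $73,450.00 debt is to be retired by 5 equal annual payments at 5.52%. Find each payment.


Formula: PMT = PV * r / (1 - (1+r)^(-n))
Denominator: 1 - (1 + 0.0552)^(-5) = 0.23559
Numerator: $73,450.00 * 0.0552 = 4054.44
PMT = 4054.44 / 0.23559 = $17,209.69

$17,209.69


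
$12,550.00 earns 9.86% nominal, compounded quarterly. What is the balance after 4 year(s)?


Formula: FV = P * (1 + r/m)^(m*t)
Period rate: r/m = 0.0986 / 4 = 0.02465
Total periods: m*t = 4 * 4 = 16
Growth factor: (1 + 0.02465)^16 = 1.476416
FV = $12,550.00 * 1.476416 = $18,529.02

$18,529.02


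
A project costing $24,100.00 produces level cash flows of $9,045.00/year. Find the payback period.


Formula: Payback = investment / annual cash flow
Substituting: Payback = $24,100.00 / $9,045.00
Payback = 2.6645 years

2.6645 years


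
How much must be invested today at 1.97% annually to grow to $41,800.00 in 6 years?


Formula: PV = FV / (1 + r)^n
Substituting: PV = $41,800.00 / (1 + 0.0197)^6
Discount factor: (1.0197)^6 = 1.124177
PV = $41,800.00 / 1.124177 = $37,182.77

$37,182.77


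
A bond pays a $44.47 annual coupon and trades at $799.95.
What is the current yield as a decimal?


Formula: Current yield = annual coupon / price
Substituting: CY = $44.47 / $799.95
CY = 0.055591

0.055591


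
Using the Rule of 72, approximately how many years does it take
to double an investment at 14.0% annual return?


Formula: Years ≈ 72 / r
Substituting: Years ≈ 72 / 14.0
Years ≈ 5.1

5.1 years


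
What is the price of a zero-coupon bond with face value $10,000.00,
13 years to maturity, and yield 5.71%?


Formula: Price = FV / (1 + r)^n
Substituting: Price = $10,000.00 / (1 + 0.0571)^13
Discount factor: (1.0571)^13 = 2.058301
Price = $10,000.00 / 2.058301 = $4,858.38

$4,858.38


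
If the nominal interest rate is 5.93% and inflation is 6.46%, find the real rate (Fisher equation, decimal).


Formula: (1 + r_real) = (1 + r_nom) / (1 + inflation)
Substituting: (1 + r_real) = 1.0593 / 1.0646
(1 + r_real) = 0.995022
r_real = 0.995022 - 1 = -0.004978

-0.004978


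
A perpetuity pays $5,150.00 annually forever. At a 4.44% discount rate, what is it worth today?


Formula: PV = C / r
Substituting: PV = $5,150.00 / 0.0444
PV = $115,990.99

$115,990.99


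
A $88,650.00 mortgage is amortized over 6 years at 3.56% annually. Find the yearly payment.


Formula: PMT = PV * r / (1 - (1+r)^(-n))
Denominator: 1 - (1 + 0.0356)^(-6) = 0.189323
Numerator: $88,650.00 * 0.0356 = 3155.94
PMT = 3155.94 / 0.189323 = $16,669.59

$16,669.59


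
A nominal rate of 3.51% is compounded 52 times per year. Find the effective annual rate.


Formula: EAR = (1 + r/m)^m - 1
Period rate: r/m = 0.0351 / 52 = 0.000675
Compounding: (1 + 0.000675)^52 = 1.035711
EAR = 1.035711 - 1 = 0.035711

0.035711


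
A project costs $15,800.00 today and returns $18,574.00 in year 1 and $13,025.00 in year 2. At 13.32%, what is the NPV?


Formula: NPV = C0 + C1/(1+r) + C2/(1+r)^2
Discount C1: $18,574.00 / (1 + 0.1332) = $16,390.75
Discount C2: $13,025.00 / (1 + 0.1332)^2 = $10,142.96
NPV = -$15,800.00 + $16,390.75 + $10,142.96 = $10,733.71

$10,733.71


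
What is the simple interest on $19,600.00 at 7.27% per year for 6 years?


Formula: I = P * r * t
Substituting: I = $19,600.00 * 0.0727 * 6
Step: I = $19,600.00 * 0.4362
I = $8,549.52

$8,549.52


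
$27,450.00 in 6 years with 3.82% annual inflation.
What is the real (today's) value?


Formula: Real value = nominal / (1 + inflation)^years
Price level: (1 + 0.0382)^6 = 1.252236
Real value = $27,450.00 / 1.252236 = $21,920.79

$21,920.79


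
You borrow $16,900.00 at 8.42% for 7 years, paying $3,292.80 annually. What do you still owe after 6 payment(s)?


Formula: Balance = PV*(1+r)^k - PMT*((1+r)^k - 1)/r
Growth: (1 + 0.0842)^6 = 1.624263
Accumulated factor: ((1+r)^k - 1)/r = 7.414053
Balance = $16,900.00 * 1.624263 - $3,292.80 * 7.414053
Balance = $3,037.06

$3,037.06


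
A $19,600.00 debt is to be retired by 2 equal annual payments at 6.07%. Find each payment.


Formula: PMT = PV * r / (1 - (1+r)^(-n))
Denominator: 1 - (1 + 0.0607)^(-2) = 0.111178
Numerator: $19,600.00 * 0.0607 = 1189.72
PMT = 1189.72 / 0.111178 = $10,701.05

$10,701.05


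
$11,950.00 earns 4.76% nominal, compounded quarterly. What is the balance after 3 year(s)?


Formula: FV = P * (1 + r/m)^(m*t)
Period rate: r/m = 0.0476 / 4 = 0.0119
Total periods: m*t = 4 * 3 = 12
Growth factor: (1 + 0.0119)^12 = 1.152527
FV = $11,950.00 * 1.152527 = $13,772.70

$13,772.70


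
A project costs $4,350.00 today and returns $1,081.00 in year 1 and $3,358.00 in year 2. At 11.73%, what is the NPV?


Formula: NPV = C0 + C1/(1+r) + C2/(1+r)^2
Discount C1: $1,081.00 / (1 + 0.1173) = $967.51
Discount C2: $3,358.00 / (1 + 0.1173)^2 = $2,689.93
NPV = -$4,350.00 + $967.51 + $2,689.93 = -$692.56

-$692.56


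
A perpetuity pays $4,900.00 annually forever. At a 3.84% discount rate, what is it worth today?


Formula: PV = C / r
Substituting: PV = $4,900.00 / 0.0384
PV = $127,604.17

$127,604.17


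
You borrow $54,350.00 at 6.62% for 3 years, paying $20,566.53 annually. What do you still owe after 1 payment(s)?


Formula: Balance = PV*(1+r)^k - PMT*((1+r)^k - 1)/r
Growth: (1 + 0.0662)^1 = 1.0662
Accumulated factor: ((1+r)^k - 1)/r = 1.0
Balance = $54,350.00 * 1.0662 - $20,566.53 * 1.0
Balance = $37,381.44

$37,381.44


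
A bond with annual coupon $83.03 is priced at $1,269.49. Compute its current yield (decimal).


Formula: Current yield = annual coupon / price
Substituting: CY = $83.03 / $1,269.49
CY = 0.065404

0.065404


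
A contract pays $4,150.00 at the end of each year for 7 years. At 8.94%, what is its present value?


Formula: PV = PMT * (1 - (1+r)^(-n)) / r
Discount factor: (1 + 0.0894)^(-7) = 0.549147
Bracket: 1 - 0.549147 = 0.450853
PV = $4,150.00 * 0.450853 / 0.0894 = $20,928.87

$20,928.87


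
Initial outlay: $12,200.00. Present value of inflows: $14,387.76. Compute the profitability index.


Formula: PI = PV(cash flows) / initial investment
Substituting: PI = $14,387.76 / $12,200.00
PI = 1.1793

1.1793


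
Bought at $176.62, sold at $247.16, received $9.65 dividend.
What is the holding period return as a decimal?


Formula: HPR = (P1 - P0 + D) / P0
Gain: $247.16 - $176.62 + $9.65 = $80.19
HPR = $80.19 / $176.62 = 0.454

0.454


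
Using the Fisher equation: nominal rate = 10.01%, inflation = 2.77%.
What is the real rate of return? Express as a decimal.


Formula: (1 + r_real) = (1 + r_nom) / (1 + inflation)
Substituting: (1 + r_real) = 1.1001 / 1.0277
(1 + r_real) = 1.070449
r_real = 1.070449 - 1 = 0.070449

0.070449


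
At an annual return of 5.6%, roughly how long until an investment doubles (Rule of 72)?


Formula: Years ≈ 72 / r
Substituting: Years ≈ 72 / 5.6
Years ≈ 12.9

12.9 years


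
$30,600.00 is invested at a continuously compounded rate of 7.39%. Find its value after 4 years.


Formula: FV = P * e^(r*t)
Exponent: r*t = 0.0739 * 4 = 0.2956
e^(0.2956) = 1.343932
FV = $30,600.00 * 1.343932 = $41,124.33

$41,124.33


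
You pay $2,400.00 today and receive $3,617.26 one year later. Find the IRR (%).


Formula: IRR = C1/C0 - 1
Substituting: IRR = $3,617.26 / $2,400.00 - 1
Ratio: 1.507192 - 1 = 0.507192
IRR = 50.7192%

50.7192%


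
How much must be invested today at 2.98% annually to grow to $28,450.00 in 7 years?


Formula: PV = FV / (1 + r)^n
Substituting: PV = $28,450.00 / (1 + 0.0298)^7
Discount factor: (1.0298)^7 = 1.228203
PV = $28,450.00 / 1.228203 = $23,163.92

$23,163.92


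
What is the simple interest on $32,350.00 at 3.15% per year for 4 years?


Formula: I = P * r * t
Substituting: I = $32,350.00 * 0.0315 * 4
Step: I = $32,350.00 * 0.126
I = $4,076.10

$4,076.10


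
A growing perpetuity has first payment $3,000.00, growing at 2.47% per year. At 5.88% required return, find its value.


Formula: PV = C / (r - g)
Spread: r - g = 0.0588 - 0.0247 = 0.0341
Substituting: PV = $3,000.00 / 0.0341
PV = $87,976.54

$87,976.54


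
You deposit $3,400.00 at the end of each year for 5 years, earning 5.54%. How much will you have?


Formula: FV = PMT * ((1+r)^n - 1) / r
Growth factor: (1 + 0.0554)^5 = 1.30944
Numerator: 1.30944 - 1 = 0.30944
FV = $3,400.00 * 0.30944 / 0.0554 = $18,990.87

$18,990.87


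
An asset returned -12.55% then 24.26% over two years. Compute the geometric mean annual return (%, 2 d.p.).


Formula: Geometric mean = ((1+r1)*(1+r2))^(1/2) - 1
Product: (1 + -0.1255) * (1 + 0.2426) = 0.8745 * 1.2426 = 1.086654
Square root: 1.086654^0.5 = 1.042427
Geometric mean = 1.042427 - 1 = 0.042427
As percentage: 4.24%

4.24%


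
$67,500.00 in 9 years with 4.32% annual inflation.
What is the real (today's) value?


Formula: Real value = nominal / (1 + inflation)^years
Price level: (1 + 0.0432)^9 = 1.463215
Real value = $67,500.00 / 1.463215 = $46,131.29

$46,131.29


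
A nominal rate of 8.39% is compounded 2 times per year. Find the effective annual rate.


Formula: EAR = (1 + r/m)^m - 1
Period rate: r/m = 0.0839 / 2 = 0.04195
Compounding: (1 + 0.04195)^2 = 1.08566
EAR = 1.08566 - 1 = 0.08566

0.08566


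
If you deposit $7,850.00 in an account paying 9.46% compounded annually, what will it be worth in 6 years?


Formula: FV = P * (1 + r)^n
Substituting: FV = $7,850.00 * (1 + 0.0946)^6
Growth factor: (1.0946)^6 = 1.720017
FV = $7,850.00 * 1.720017 = $13,502.13

$13,502.13


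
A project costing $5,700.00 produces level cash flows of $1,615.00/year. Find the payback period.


Formula: Payback = investment / annual cash flow
Substituting: Payback = $5,700.00 / $1,615.00
Payback = 3.5294 years

3.5294 years


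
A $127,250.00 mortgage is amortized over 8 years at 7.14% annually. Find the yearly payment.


Formula: PMT = PV * r / (1 - (1+r)^(-n))
Denominator: 1 - (1 + 0.0714)^(-8) = 0.424047
Numerator: $127,250.00 * 0.0714 = 9085.65
PMT = 9085.65 / 0.424047 = $21,426.03

$21,426.03


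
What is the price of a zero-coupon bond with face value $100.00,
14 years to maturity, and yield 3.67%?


Formula: Price = FV / (1 + r)^n
Substituting: Price = $100.00 / (1 + 0.0367)^14
Discount factor: (1.0367)^14 = 1.656317
Price = $100.00 / 1.656317 = $60.37

$60.37


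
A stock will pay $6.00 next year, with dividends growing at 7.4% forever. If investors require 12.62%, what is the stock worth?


Formula: P = D1 / (r - g)
Spread: r - g = 0.1262 - 0.074 = 0.0522
Substituting: P = $6.00 / 0.0522
P = $114.94

$114.94


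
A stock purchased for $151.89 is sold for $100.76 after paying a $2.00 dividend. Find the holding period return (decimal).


Formula: HPR = (P1 - P0 + D) / P0
Gain: $100.76 - $151.89 + $2.00 = -$49.13
HPR = -$49.13 / $151.89 = -0.3235

-0.3235


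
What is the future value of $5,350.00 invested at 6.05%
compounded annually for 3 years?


Formula: FV = P * (1 + r)^n
Substituting: FV = $5,350.00 * (1 + 0.0605)^3
Growth factor: (1.0605)^3 = 1.192702
FV = $5,350.00 * 1.192702 = $6,380.96

$6,380.96


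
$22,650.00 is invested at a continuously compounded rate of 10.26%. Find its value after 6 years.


Formula: FV = P * e^(r*t)
Exponent: r*t = 0.1026 * 6 = 0.6156
e^(0.6156) = 1.850767
FV = $22,650.00 * 1.850767 = $41,919.87

$41,919.87


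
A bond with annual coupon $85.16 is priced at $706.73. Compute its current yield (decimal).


Formula: Current yield = annual coupon / price
Substituting: CY = $85.16 / $706.73
CY = 0.120499

0.120499


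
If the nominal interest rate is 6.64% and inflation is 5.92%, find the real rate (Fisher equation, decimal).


Formula: (1 + r_real) = (1 + r_nom) / (1 + inflation)
Substituting: (1 + r_real) = 1.0664 / 1.0592
(1 + r_real) = 1.006798
r_real = 1.006798 - 1 = 0.006798

0.006798


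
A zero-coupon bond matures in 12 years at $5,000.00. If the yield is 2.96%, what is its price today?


Formula: Price = FV / (1 + r)^n
Substituting: Price = $5,000.00 / (1 + 0.0296)^12
Discount factor: (1.0296)^12 = 1.419131
Price = $5,000.00 / 1.419131 = $3,523.28

$3,523.28


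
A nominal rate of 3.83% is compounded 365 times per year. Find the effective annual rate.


Formula: EAR = (1 + r/m)^m - 1
Period rate: r/m = 0.0383 / 365 = 0.000105
Compounding: (1 + 0.000105)^365 = 1.039041
EAR = 1.039041 - 1 = 0.039041

0.039041


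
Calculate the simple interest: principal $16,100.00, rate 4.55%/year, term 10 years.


Formula: I = P * r * t
Substituting: I = $16,100.00 * 0.0455 * 10
Step: I = $16,100.00 * 0.455
I = $7,325.50

$7,325.50


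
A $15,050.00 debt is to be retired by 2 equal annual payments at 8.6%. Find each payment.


Formula: PMT = PV * r / (1 - (1+r)^(-n))
Denominator: 1 - (1 + 0.086)^(-2) = 0.152108
Numerator: $15,050.00 * 0.086 = 1294.3
PMT = 1294.3 / 0.152108 = $8,509.07

$8,509.07


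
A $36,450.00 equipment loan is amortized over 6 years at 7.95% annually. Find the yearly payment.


Formula: PMT = PV * r / (1 - (1+r)^(-n))
Denominator: 1 - (1 + 0.0795)^(-6) = 0.368077
Numerator: $36,450.00 * 0.0795 = 2897.775
PMT = 2897.775 / 0.368077 = $7,872.74

$7,872.74


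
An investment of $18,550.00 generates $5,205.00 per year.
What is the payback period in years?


Formula: Payback = investment / annual cash flow
Substituting: Payback = $18,550.00 / $5,205.00
Payback = 3.5639 years

3.5639 years


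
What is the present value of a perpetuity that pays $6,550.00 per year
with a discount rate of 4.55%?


Formula: PV = C / r
Substituting: PV = $6,550.00 / 0.0455
PV = $143,956.04

$143,956.04


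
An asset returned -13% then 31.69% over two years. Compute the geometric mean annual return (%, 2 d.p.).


Formula: Geometric mean = ((1+r1)*(1+r2))^(1/2) - 1
Product: (1 + -0.13) * (1 + 0.3169) = 0.87 * 1.3169 = 1.145703
Square root: 1.145703^0.5 = 1.070375
Geometric mean = 1.070375 - 1 = 0.070375
As percentage: 7.04%

7.04%


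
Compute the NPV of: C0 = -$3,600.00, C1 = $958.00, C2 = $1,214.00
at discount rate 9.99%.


Formula: NPV = C0 + C1/(1+r) + C2/(1+r)^2
Discount C1: $958.00 / (1 + 0.0999) = $870.99
Discount C2: $1,214.00 / (1 + 0.0999)^2 = $1,003.49
NPV = -$3,600.00 + $870.99 + $1,003.49 = -$1,725.52

-$1,725.52


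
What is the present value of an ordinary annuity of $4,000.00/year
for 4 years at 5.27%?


Formula: PV = PMT * (1 - (1+r)^(-n)) / r
Discount factor: (1 + 0.0527)^(-4) = 0.814295
Bracket: 1 - 0.814295 = 0.185705
PV = $4,000.00 * 0.185705 / 0.0527 = $14,095.29

$14,095.29


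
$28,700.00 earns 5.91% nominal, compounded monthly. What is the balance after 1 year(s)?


Formula: FV = P * (1 + r/m)^(m*t)
Period rate: r/m = 0.0591 / 12 = 0.004925
Total periods: m*t = 12 * 1 = 12
Growth factor: (1 + 0.004925)^12 = 1.060727
FV = $28,700.00 * 1.060727 = $30,442.88

$30,442.88


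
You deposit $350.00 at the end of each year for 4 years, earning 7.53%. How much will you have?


Formula: FV = PMT * ((1+r)^n - 1) / r
Growth factor: (1 + 0.0753)^4 = 1.336961
Numerator: 1.336961 - 1 = 0.336961
FV = $350.00 * 0.336961 / 0.0753 = $1,566.22

$1,566.22


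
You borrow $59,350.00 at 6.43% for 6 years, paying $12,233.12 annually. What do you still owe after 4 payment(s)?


Formula: Balance = PV*(1+r)^k - PMT*((1+r)^k - 1)/r
Growth: (1 + 0.0643)^4 = 1.283087
Accumulated factor: ((1+r)^k - 1)/r = 4.402604
Balance = $59,350.00 * 1.283087 - $12,233.12 * 4.402604
Balance = $22,293.66

$22,293.66


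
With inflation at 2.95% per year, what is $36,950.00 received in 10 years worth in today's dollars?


Formula: Real value = nominal / (1 + inflation)^years
Price level: (1 + 0.0295)^10 = 1.337407
Real value = $36,950.00 / 1.337407 = $27,628.09

$27,628.09


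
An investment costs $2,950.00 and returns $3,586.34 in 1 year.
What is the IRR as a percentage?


Formula: IRR = C1/C0 - 1
Substituting: IRR = $3,586.34 / $2,950.00 - 1
Ratio: 1.215708 - 1 = 0.215708
IRR = 21.5708%

21.5708%


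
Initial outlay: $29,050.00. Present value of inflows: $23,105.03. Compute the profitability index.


Formula: PI = PV(cash flows) / initial investment
Substituting: PI = $23,105.03 / $29,050.00
PI = 0.7954

0.7954


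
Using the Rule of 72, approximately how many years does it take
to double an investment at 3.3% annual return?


Formula: Years ≈ 72 / r
Substituting: Years ≈ 72 / 3.3
Years ≈ 21.8

21.8 years


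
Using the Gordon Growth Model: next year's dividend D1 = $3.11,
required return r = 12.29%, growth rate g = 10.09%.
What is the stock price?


Formula: P = D1 / (r - g)
Spread: r - g = 0.1229 - 0.1009 = 0.022
Substituting: P = $3.11 / 0.022
P = $141.36

$141.36


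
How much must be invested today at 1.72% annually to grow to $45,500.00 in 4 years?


Formula: PV = FV / (1 + r)^n
Substituting: PV = $45,500.00 / (1 + 0.0172)^4
Discount factor: (1.0172)^4 = 1.070595
PV = $45,500.00 / 1.070595 = $42,499.71

$42,499.71


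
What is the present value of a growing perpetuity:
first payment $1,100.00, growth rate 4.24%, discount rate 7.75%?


Formula: PV = C / (r - g)
Spread: r - g = 0.0775 - 0.0424 = 0.0351
Substituting: PV = $1,100.00 / 0.0351
PV = $31,339.03

$31,339.03


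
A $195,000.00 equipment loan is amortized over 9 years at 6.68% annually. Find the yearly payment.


Formula: PMT = PV * r / (1 - (1+r)^(-n))
Denominator: 1 - (1 + 0.0668)^(-9) = 0.441204
Numerator: $195,000.00 * 0.0668 = 13026.0
PMT = 13026.0 / 0.441204 = $29,523.73

$29,523.73


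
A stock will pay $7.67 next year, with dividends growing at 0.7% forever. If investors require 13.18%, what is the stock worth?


Formula: P = D1 / (r - g)
Spread: r - g = 0.1318 - 0.007 = 0.1248
Substituting: P = $7.67 / 0.1248
P = $61.46

$61.46


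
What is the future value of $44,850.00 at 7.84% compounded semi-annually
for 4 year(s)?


Formula: FV = P * (1 + r/m)^(m*t)
Period rate: r/m = 0.0784 / 2 = 0.0392
Total periods: m*t = 2 * 4 = 8
Growth factor: (1 + 0.0392)^8 = 1.36017
FV = $44,850.00 * 1.36017 = $61,003.61

$61,003.61


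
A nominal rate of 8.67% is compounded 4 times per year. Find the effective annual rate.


Formula: EAR = (1 + r/m)^m - 1
Period rate: r/m = 0.0867 / 4 = 0.021675
Compounding: (1 + 0.021675)^4 = 1.08956
EAR = 1.08956 - 1 = 0.08956

0.08956


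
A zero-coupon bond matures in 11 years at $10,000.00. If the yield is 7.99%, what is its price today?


Formula: Price = FV / (1 + r)^n
Substituting: Price = $10,000.00 / (1 + 0.0799)^11
Discount factor: (1.0799)^11 = 2.329265
Price = $10,000.00 / 2.329265 = $4,293.20

$4,293.20


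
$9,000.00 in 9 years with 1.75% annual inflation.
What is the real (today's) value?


Formula: Real value = nominal / (1 + inflation)^years
Price level: (1 + 0.0175)^9 = 1.168987
Real value = $9,000.00 / 1.168987 = $7,698.97

$7,698.97


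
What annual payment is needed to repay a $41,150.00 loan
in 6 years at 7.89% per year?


Formula: PMT = PV * r / (1 - (1+r)^(-n))
Denominator: 1 - (1 + 0.0789)^(-6) = 0.365966
Numerator: $41,150.00 * 0.0789 = 3246.735
PMT = 3246.735 / 0.365966 = $8,871.70

$8,871.70


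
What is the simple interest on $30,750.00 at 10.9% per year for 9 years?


Formula: I = P * r * t
Substituting: I = $30,750.00 * 0.109 * 9
Step: I = $30,750.00 * 0.981
I = $30,165.75

$30,165.75


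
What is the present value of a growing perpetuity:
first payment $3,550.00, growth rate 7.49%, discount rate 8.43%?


Formula: PV = C / (r - g)
Spread: r - g = 0.0843 - 0.0749 = 0.0094
Substituting: PV = $3,550.00 / 0.0094
PV = $377,659.57

$377,659.57


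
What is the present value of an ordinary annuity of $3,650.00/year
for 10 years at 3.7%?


Formula: PV = PMT * (1 - (1+r)^(-n)) / r
Discount factor: (1 + 0.037)^(-10) = 0.695364
Bracket: 1 - 0.695364 = 0.304636
PV = $3,650.00 * 0.304636 / 0.037 = $30,051.89

$30,051.89


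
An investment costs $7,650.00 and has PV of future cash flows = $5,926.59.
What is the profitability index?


Formula: PI = PV(cash flows) / initial investment
Substituting: PI = $5,926.59 / $7,650.00
PI = 0.7747

0.7747


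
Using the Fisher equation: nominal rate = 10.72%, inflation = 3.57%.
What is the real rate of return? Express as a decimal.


Formula: (1 + r_real) = (1 + r_nom) / (1 + inflation)
Substituting: (1 + r_real) = 1.1072 / 1.0357
(1 + r_real) = 1.069035
r_real = 1.069035 - 1 = 0.069035

0.069035


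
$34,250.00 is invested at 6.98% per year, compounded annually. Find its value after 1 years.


Formula: FV = P * (1 + r)^n
Substituting: FV = $34,250.00 * (1 + 0.0698)^1
Growth factor: (1.0698)^1 = 1.0698
FV = $34,250.00 * 1.0698 = $36,640.65

$36,640.65


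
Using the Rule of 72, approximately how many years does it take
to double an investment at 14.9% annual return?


Formula: Years ≈ 72 / r
Substituting: Years ≈ 72 / 14.9
Years ≈ 4.8

4.8 years


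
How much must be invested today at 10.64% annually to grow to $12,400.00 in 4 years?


Formula: PV = FV / (1 + r)^n
Substituting: PV = $12,400.00 / (1 + 0.1064)^4
Discount factor: (1.1064)^4 = 1.498472
PV = $12,400.00 / 1.498472 = $8,275.10

$8,275.10


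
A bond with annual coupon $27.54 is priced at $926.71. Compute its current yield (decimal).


Formula: Current yield = annual coupon / price
Substituting: CY = $27.54 / $926.71
CY = 0.029718

0.029718


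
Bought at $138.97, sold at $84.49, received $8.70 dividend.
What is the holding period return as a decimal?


Formula: HPR = (P1 - P0 + D) / P0
Gain: $84.49 - $138.97 + $8.70 = -$45.78
HPR = -$45.78 / $138.97 = -0.3294

-0.3294


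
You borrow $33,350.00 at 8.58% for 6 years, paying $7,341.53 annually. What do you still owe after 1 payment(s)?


Formula: Balance = PV*(1+r)^k - PMT*((1+r)^k - 1)/r
Growth: (1 + 0.0858)^1 = 1.0858
Accumulated factor: ((1+r)^k - 1)/r = 1.0
Balance = $33,350.00 * 1.0858 - $7,341.53 * 1.0
Balance = $28,869.90

$28,869.90


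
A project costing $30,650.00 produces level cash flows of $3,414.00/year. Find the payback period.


Formula: Payback = investment / annual cash flow
Substituting: Payback = $30,650.00 / $3,414.00
Payback = 8.9777 years

8.9777 years


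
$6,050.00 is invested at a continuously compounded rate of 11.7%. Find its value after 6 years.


Formula: FV = P * e^(r*t)
Exponent: r*t = 0.117 * 6 = 0.702
e^(0.702) = 2.017784
FV = $6,050.00 * 2.017784 = $12,207.59

$12,207.59


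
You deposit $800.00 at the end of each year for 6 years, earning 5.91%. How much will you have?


Formula: FV = PMT * ((1+r)^n - 1) / r
Growth factor: (1 + 0.0591)^6 = 1.411308
Numerator: 1.411308 - 1 = 0.411308
FV = $800.00 * 0.411308 / 0.0591 = $5,567.62

$5,567.62


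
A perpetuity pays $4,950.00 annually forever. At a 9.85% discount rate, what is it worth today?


Formula: PV = C / r
Substituting: PV = $4,950.00 / 0.0985
PV = $50,253.81

$50,253.81


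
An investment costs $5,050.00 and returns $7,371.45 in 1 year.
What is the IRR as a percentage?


Formula: IRR = C1/C0 - 1
Substituting: IRR = $7,371.45 / $5,050.00 - 1
Ratio: 1.459693 - 1 = 0.459693
IRR = 45.9693%

45.9693%


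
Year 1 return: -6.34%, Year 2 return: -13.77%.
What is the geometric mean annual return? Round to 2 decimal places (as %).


Formula: Geometric mean = ((1+r1)*(1+r2))^(1/2) - 1
Product: (1 + -0.0634) * (1 + -0.1377) = 0.9366 * 0.8623 = 0.80763
Square root: 0.80763^0.5 = 0.898682
Geometric mean = 0.898682 - 1 = -0.101318
As percentage: -10.13%

-10.13%


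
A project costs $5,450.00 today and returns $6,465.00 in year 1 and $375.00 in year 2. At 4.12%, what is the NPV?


Formula: NPV = C0 + C1/(1+r) + C2/(1+r)^2
Discount C1: $6,465.00 / (1 + 0.0412) = $6,209.18
Discount C2: $375.00 / (1 + 0.0412)^2 = $345.91
NPV = -$5,450.00 + $6,209.18 + $345.91 = $1,105.09

$1,105.09


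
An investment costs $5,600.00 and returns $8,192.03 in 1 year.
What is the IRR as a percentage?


Formula: IRR = C1/C0 - 1
Substituting: IRR = $8,192.03 / $5,600.00 - 1
Ratio: 1.462863 - 1 = 0.462863
IRR = 46.2863%

46.2863%


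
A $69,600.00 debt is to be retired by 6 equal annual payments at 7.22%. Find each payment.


Formula: PMT = PV * r / (1 - (1+r)^(-n))
Denominator: 1 - (1 + 0.0722)^(-6) = 0.341819
Numerator: $69,600.00 * 0.0722 = 5025.12
PMT = 5025.12 / 0.341819 = $14,701.10

$14,701.10


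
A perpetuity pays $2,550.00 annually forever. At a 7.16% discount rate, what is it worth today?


Formula: PV = C / r
Substituting: PV = $2,550.00 / 0.0716
PV = $35,614.53

$35,614.53


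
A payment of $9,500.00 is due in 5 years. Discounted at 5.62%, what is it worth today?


Formula: PV = FV / (1 + r)^n
Substituting: PV = $9,500.00 / (1 + 0.0562)^5
Discount factor: (1.0562)^5 = 1.31441
PV = $9,500.00 / 1.31441 = $7,227.58

$7,227.58


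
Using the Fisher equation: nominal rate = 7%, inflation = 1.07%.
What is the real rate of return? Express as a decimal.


Formula: (1 + r_real) = (1 + r_nom) / (1 + inflation)
Substituting: (1 + r_real) = 1.07 / 1.0107
(1 + r_real) = 1.058672
r_real = 1.058672 - 1 = 0.058672

0.058672


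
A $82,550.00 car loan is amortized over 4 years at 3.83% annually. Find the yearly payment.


Formula: PMT = PV * r / (1 - (1+r)^(-n))
Denominator: 1 - (1 + 0.0383)^(-4) = 0.139584
Numerator: $82,550.00 * 0.0383 = 3161.665
PMT = 3161.665 / 0.139584 = $22,650.66

$22,650.66
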